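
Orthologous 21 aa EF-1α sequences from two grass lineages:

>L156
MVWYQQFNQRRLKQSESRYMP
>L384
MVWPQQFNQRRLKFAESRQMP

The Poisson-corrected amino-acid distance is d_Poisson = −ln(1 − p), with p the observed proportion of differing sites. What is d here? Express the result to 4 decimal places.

Mismatches occur at site 4 (Y→P), site 14 (Q→F), site 15 (S→A), site 19 (Y→Q).
p = 4/21 = 0.190476.
d = −ln(1 − 0.190476) = −ln(0.809524) = 0.2113.

0.2113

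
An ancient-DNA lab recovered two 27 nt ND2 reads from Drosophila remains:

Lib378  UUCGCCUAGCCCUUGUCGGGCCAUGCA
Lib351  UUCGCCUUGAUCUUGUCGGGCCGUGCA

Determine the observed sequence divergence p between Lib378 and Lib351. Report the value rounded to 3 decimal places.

Mismatches occur at site 8 (A→U), site 10 (C→A), site 11 (C→U), site 23 (A→G).
There are 4 differences over 27 sites, so p = 4/27 = 0.148.

0.148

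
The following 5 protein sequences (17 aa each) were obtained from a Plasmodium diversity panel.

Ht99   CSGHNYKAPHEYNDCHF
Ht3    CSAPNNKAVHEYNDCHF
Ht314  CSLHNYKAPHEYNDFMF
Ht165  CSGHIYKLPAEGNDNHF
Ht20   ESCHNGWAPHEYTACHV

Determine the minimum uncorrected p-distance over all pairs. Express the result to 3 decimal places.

0.176

Pairwise Hamming distances:
  Ht99 vs Ht3: 4
  Ht99 vs Ht314: 3
  Ht99 vs Ht165: 5
  Ht99 vs Ht20: 7
  Ht3 vs Ht314: 6
  Ht3 vs Ht165: 9
  Ht3 vs Ht20: 9
  Ht314 vs Ht165: 7
  Ht314 vs Ht20: 9
  Ht165 vs Ht20: 12
The smallest is 3 mismatches, between Ht99 and Ht314; p = 3/17 = 0.176.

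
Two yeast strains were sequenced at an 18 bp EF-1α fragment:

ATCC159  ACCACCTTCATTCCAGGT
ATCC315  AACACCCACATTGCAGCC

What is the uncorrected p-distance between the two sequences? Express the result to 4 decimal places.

0.3333

Differing sites — 2:C/A; 7:T/C; 8:T/A; 13:C/G; 17:G/C; 18:T/C.
There are 6 differences over 18 sites, so p = 6/18 = 0.3333.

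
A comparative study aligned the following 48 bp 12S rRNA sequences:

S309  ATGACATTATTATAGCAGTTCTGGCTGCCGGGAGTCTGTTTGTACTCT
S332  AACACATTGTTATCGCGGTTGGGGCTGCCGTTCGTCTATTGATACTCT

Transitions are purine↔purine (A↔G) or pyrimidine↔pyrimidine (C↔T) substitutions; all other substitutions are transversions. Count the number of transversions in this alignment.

9

Differing sites — 2:T/A (Tv); 3:G/C (Tv); 9:A/G (Ti); 14:A/C (Tv); 17:A/G (Ti); 21:C/G (Tv); 22:T/G (Tv); 31:G/T (Tv); 32:G/T (Tv); 33:A/C (Tv); 38:G/A (Ti); 41:T/G (Tv); 42:G/A (Ti).
Of the 13 differences, 4 transitions and 9 transversions, so the answer is 9.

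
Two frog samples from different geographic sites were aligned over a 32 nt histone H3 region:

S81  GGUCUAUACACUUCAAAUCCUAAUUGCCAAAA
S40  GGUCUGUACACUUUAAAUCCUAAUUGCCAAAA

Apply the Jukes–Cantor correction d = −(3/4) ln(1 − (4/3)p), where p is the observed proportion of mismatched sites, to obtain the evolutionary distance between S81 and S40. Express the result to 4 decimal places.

0.0653

Mismatches occur at site 6 (A/G), site 14 (C/U).
p = 2/32 = 0.062500.
d = −0.75 · ln(1 − (4/3)·0.062500) = −0.75 · ln(0.916667) = −0.75 · (-0.087011) = 0.0653.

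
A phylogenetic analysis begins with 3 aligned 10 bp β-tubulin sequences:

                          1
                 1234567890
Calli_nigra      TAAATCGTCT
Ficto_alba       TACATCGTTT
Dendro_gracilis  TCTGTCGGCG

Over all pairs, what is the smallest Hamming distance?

Pairwise Hamming distances:
  Calli_nigra vs Ficto_alba: 2
  Calli_nigra vs Dendro_gracilis: 5
  Ficto_alba vs Dendro_gracilis: 6
The smallest is 2, between Calli_nigra and Ficto_alba.

2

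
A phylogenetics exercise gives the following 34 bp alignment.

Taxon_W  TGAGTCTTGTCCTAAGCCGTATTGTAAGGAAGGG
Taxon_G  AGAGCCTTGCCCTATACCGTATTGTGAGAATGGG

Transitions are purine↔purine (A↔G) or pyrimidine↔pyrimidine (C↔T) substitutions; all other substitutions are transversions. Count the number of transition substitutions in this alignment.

5

Differing sites — 1:T/A (Tv); 5:T/C (Ti); 10:T/C (Ti); 15:A/T (Tv); 16:G/A (Ti); 26:A/G (Ti); 29:G/A (Ti); 31:A/T (Tv).
Of the 8 differences, 5 transitions and 3 transversions, so the answer is 5.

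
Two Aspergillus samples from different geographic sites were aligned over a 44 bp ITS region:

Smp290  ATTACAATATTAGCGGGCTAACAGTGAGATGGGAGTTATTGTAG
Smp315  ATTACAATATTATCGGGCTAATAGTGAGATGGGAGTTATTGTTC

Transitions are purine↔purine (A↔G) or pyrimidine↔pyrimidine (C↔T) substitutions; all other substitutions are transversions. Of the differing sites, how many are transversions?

3

Differing sites — 13:G/T (Tv); 22:C/T (Ti); 43:A/T (Tv); 44:G/C (Tv).
Of the 4 differences, 1 transition and 3 transversions, so the answer is 3.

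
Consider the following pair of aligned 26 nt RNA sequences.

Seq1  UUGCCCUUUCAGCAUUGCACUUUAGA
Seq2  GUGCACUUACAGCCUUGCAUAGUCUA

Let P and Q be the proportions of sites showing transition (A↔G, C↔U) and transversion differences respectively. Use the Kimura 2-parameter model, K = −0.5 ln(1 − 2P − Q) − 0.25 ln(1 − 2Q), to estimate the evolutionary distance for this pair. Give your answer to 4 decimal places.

0.4816

Differing sites — 1:U/G (Tv); 5:C/A (Tv); 9:U/A (Tv); 14:A/C (Tv); 20:C/U (Ti); 21:U/A (Tv); 22:U/G (Tv); 24:A/C (Tv); 25:G/U (Tv).
Of the 9 differences, 1 transition and 8 transversions over 26 sites: P = 1/26 = 0.038462, Q = 8/26 = 0.307692.
d = −0.5·ln(0.615384) − 0.25·ln(0.384616) = −0.5·(-0.485509) − 0.25·(-0.955510) = 0.4816.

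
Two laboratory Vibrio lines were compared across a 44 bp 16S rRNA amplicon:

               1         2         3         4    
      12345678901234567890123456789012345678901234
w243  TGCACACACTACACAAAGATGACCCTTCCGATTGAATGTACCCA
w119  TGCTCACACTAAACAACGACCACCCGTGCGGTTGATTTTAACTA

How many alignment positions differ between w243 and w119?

12

Mismatches occur at site 4 (A↔T), site 12 (C↔A), site 17 (A↔C), site 20 (T↔C), site 21 (G↔C), site 26 (T↔G), site 28 (C↔G), site 31 (A↔G), site 36 (A↔T), site 38 (G↔T), site 41 (C↔A), site 43 (C↔T).
That gives 12 mismatches out of 44 aligned sites, so the Hamming distance is 12.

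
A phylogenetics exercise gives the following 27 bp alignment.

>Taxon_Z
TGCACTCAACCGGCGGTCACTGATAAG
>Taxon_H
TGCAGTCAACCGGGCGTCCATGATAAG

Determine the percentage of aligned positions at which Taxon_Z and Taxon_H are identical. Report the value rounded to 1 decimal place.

81.5%

The sequences differ at positions 5 (C/G), 14 (C/G), 15 (G/C), 19 (A/C), 20 (C/A).
22 of the 27 sites match, so the percent identity is 22/27 × 100 = 81.5%.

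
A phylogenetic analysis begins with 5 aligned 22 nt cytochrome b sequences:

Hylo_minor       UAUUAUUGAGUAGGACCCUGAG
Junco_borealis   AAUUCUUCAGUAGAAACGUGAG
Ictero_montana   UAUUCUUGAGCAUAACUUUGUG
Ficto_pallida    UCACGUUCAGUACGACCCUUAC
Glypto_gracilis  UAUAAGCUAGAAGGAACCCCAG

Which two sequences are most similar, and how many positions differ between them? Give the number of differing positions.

Pairwise Hamming distances:
  Hylo_minor vs Junco_borealis: 6
  Hylo_minor vs Ictero_montana: 7
  Hylo_minor vs Ficto_pallida: 8
  Hylo_minor vs Glypto_gracilis: 8
  Junco_borealis vs Ictero_montana: 8
  Junco_borealis vs Ficto_pallida: 11
  Junco_borealis vs Glypto_gracilis: 11
  Ictero_montana vs Ficto_pallida: 13
  Ictero_montana vs Glypto_gracilis: 14
  Ficto_pallida vs Glypto_gracilis: 13
The smallest is 6, between Hylo_minor and Junco_borealis.

6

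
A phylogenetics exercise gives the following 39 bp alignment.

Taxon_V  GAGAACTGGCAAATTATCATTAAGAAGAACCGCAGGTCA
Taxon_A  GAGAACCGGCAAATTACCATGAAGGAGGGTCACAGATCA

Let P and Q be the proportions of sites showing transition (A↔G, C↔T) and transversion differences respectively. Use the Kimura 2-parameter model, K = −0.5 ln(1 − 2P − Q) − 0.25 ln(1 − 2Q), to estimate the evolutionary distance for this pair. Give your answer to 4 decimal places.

Differing sites — 7:T/C (Ti); 17:T/C (Ti); 21:T/G (Tv); 25:A/G (Ti); 28:A/G (Ti); 29:A/G (Ti); 30:C/T (Ti); 32:G/A (Ti); 36:G/A (Ti).
Of the 9 differences, 8 transitions and 1 transversion over 39 sites: P = 8/39 = 0.205128, Q = 1/39 = 0.025641.
d = −0.5·ln(0.564103) − 0.25·ln(0.948718) = −0.5·(-0.572518) − 0.25·(-0.052644) = 0.2994.

0.2994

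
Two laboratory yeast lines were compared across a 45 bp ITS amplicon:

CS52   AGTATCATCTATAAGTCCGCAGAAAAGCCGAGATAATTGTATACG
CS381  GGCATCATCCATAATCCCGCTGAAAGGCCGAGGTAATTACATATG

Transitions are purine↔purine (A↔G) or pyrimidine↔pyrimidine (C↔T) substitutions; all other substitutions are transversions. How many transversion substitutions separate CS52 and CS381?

2

The sequences differ at positions 1 (A/G, transition), 3 (T/C, transition), 10 (T/C, transition), 15 (G/T, transversion), 16 (T/C, transition), 21 (A/T, transversion), 26 (A/G, transition), 33 (A/G, transition), 39 (G/A, transition), 40 (T/C, transition), 44 (C/T, transition).
Of the 11 differences, 9 transitions and 2 transversions, so the answer is 2.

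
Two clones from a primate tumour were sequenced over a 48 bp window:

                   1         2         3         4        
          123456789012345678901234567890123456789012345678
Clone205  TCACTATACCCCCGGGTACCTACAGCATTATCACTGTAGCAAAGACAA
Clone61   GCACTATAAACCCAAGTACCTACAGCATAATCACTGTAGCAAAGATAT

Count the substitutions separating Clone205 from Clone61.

8

The sequences differ at positions 1 (T/G), 9 (C/A), 10 (C/A), 14 (G/A), 15 (G/A), 29 (T/A), 46 (C/T), 48 (A/T).
That gives 8 mismatches out of 48 aligned sites, so the Hamming distance is 8.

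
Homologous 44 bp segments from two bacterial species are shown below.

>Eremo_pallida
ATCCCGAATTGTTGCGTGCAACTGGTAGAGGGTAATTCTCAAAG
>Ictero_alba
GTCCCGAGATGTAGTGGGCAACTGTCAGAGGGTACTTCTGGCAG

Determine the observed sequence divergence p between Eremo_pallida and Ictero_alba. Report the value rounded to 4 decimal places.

The sequences differ at positions 1 (A/G), 8 (A/G), 9 (T/A), 13 (T/A), 15 (C/T), 17 (T/G), 25 (G/T), 26 (T/C), 35 (A/C), 40 (C/G), 41 (A/G), 42 (A/C).
There are 12 differences over 44 sites, so p = 12/44 = 0.2727.

0.2727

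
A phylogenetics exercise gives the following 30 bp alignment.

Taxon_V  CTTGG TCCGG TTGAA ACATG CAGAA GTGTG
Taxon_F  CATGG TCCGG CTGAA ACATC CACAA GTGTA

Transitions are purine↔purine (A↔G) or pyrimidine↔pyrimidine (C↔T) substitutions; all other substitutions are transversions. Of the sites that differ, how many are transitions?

2

Differing sites — 2:T/A (Tv); 11:T/C (Ti); 20:G/C (Tv); 23:G/C (Tv); 30:G/A (Ti).
Of the 5 differences, 2 transitions and 3 transversions, so the answer is 2.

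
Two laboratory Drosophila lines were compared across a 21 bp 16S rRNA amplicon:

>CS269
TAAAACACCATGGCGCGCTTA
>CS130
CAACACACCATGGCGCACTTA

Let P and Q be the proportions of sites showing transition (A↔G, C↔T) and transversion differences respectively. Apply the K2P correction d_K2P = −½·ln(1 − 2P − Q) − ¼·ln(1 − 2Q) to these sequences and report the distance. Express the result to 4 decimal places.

The sequences differ at positions 1 (T/C, transition), 4 (A/C, transversion), 17 (G/A, transition).
Of the 3 differences, 2 transitions and 1 transversion over 21 sites: P = 2/21 = 0.095238, Q = 1/21 = 0.047619.
d = −0.5·ln(0.761905) − 0.25·ln(0.904762) = −0.5·(-0.271933) − 0.25·(-0.100083) = 0.1610.

0.1610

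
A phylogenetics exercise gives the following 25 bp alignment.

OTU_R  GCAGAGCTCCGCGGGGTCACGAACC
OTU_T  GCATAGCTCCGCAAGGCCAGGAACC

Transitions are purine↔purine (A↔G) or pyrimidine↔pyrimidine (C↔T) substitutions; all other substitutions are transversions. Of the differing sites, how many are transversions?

Mismatches occur at site 4 (G/T, transversion), site 13 (G/A, transition), site 14 (G/A, transition), site 17 (T/C, transition), site 20 (C/G, transversion).
Of the 5 differences, 3 transitions and 2 transversions, so the answer is 2.

2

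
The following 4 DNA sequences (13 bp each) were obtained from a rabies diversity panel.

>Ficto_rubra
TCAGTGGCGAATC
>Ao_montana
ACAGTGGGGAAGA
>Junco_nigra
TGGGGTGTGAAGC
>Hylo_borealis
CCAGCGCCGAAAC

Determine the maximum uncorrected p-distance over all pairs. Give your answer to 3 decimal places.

Pairwise Hamming distances:
  Ficto_rubra vs Ao_montana: 4
  Ficto_rubra vs Junco_nigra: 6
  Ficto_rubra vs Hylo_borealis: 4
  Ao_montana vs Junco_nigra: 7
  Ao_montana vs Hylo_borealis: 6
  Junco_nigra vs Hylo_borealis: 8
The largest is 8 mismatches, between Junco_nigra and Hylo_borealis; p = 8/13 = 0.615.

0.615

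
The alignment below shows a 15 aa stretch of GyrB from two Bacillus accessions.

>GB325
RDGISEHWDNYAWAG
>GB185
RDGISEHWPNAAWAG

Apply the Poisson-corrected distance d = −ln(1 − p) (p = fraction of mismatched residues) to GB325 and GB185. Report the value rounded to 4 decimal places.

0.1431

Differing sites — 9:D/P; 11:Y/A.
p = 2/15 = 0.133333.
d = −ln(1 − 0.133333) = −ln(0.866667) = 0.1431.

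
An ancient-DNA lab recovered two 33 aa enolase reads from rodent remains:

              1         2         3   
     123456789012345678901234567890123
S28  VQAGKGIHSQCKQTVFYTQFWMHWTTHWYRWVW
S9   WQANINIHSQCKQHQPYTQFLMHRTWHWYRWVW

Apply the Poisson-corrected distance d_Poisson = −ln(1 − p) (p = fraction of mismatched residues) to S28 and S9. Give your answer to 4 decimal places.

The sequences differ at positions 1 (V/W), 4 (G/N), 5 (K/I), 6 (G/N), 14 (T/H), 15 (V/Q), 16 (F/P), 21 (W/L), 24 (W/R), 26 (T/W).
p = 10/33 = 0.303030.
d = −ln(1 − 0.303030) = −ln(0.696970) = 0.3610.

0.3610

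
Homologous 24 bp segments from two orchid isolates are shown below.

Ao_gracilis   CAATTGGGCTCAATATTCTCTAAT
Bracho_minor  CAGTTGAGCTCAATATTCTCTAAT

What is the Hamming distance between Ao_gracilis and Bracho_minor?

The sequences differ at positions 3 (A/G), 7 (G/A).
That gives 2 mismatches out of 24 aligned sites, so the Hamming distance is 2.

2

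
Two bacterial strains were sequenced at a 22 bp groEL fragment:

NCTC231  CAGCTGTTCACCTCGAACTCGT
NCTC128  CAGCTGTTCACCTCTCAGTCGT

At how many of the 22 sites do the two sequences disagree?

3

Differing sites — 15:G/T; 16:A/C; 18:C/G.
That gives 3 mismatches out of 22 aligned sites, so the Hamming distance is 3.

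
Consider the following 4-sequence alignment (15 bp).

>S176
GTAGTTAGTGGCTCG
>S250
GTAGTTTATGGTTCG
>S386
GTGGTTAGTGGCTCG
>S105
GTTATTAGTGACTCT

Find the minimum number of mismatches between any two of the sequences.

1

Pairwise Hamming distances:
  S176 vs S250: 3
  S176 vs S386: 1
  S176 vs S105: 4
  S250 vs S386: 4
  S250 vs S105: 7
  S386 vs S105: 4
The smallest is 1, between S176 and S386.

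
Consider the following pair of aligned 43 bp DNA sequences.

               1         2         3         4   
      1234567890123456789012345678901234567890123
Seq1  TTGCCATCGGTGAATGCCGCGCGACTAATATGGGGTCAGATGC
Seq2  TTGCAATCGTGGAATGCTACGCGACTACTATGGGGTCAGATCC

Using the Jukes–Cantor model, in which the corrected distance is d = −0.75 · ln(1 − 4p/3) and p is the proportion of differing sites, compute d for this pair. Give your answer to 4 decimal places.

0.1835

The sequences differ at positions 5 (C/A), 10 (G/T), 11 (T/G), 18 (C/T), 19 (G/A), 28 (A/C), 42 (G/C).
p = 7/43 = 0.162791.
d = −0.75 · ln(1 − (4/3)·0.162791) = −0.75 · ln(0.782945) = −0.75 · (-0.244693) = 0.1835.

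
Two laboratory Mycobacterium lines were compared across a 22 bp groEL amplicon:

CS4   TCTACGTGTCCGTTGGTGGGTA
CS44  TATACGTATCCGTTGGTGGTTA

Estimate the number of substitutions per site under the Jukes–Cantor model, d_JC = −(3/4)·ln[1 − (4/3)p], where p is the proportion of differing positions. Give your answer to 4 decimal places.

Mismatches occur at site 2 (C→A), site 8 (G→A), site 20 (G→T).
p = 3/22 = 0.136364.
d = −0.75 · ln(1 − (4/3)·0.136364) = −0.75 · ln(0.818181) = −0.75 · (-0.200672) = 0.1505.

0.1505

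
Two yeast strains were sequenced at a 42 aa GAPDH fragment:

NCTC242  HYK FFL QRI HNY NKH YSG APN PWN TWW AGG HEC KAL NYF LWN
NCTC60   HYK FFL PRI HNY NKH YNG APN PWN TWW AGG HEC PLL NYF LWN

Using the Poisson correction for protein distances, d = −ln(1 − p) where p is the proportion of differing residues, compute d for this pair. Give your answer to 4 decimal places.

0.1001

Mismatches occur at site 7 (Q↔P), site 17 (S↔N), site 34 (K↔P), site 35 (A↔L).
p = 4/42 = 0.095238.
d = −ln(1 − 0.095238) = −ln(0.904762) = 0.1001.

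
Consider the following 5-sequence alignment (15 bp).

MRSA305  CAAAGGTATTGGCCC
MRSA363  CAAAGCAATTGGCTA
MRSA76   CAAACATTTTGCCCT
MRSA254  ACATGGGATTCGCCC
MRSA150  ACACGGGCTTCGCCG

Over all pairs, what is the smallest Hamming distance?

Pairwise Hamming distances:
  MRSA305 vs MRSA363: 4
  MRSA305 vs MRSA76: 5
  MRSA305 vs MRSA254: 5
  MRSA305 vs MRSA150: 7
  MRSA363 vs MRSA76: 7
  MRSA363 vs MRSA254: 8
  MRSA363 vs MRSA150: 9
  MRSA76 vs MRSA254: 10
  MRSA76 vs MRSA150: 10
  MRSA254 vs MRSA150: 3
The smallest is 3, between MRSA254 and MRSA150.

3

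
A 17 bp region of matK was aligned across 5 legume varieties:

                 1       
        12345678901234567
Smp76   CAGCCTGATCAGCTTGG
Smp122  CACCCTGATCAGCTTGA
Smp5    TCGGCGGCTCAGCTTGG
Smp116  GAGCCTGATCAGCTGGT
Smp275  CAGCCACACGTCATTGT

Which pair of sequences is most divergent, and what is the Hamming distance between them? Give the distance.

12

Pairwise Hamming distances:
  Smp76 vs Smp122: 2
  Smp76 vs Smp5: 5
  Smp76 vs Smp116: 3
  Smp76 vs Smp275: 8
  Smp122 vs Smp5: 7
  Smp122 vs Smp116: 4
  Smp122 vs Smp275: 9
  Smp5 vs Smp116: 7
  Smp5 vs Smp275: 12
  Smp116 vs Smp275: 9
The largest is 12, between Smp5 and Smp275.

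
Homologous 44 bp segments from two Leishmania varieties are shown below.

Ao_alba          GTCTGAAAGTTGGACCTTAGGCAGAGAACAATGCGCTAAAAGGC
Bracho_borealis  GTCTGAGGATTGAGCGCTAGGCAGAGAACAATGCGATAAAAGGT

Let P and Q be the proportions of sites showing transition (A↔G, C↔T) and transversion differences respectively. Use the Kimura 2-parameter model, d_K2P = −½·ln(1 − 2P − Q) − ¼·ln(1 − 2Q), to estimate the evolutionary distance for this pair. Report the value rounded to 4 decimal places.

0.2498

Mismatches occur at site 7 (A↔G, transition), site 8 (A↔G, transition), site 9 (G↔A, transition), site 13 (G↔A, transition), site 14 (A↔G, transition), site 16 (C↔G, transversion), site 17 (T↔C, transition), site 36 (C↔A, transversion), site 44 (C↔T, transition).
Of the 9 differences, 7 transitions and 2 transversions over 44 sites: P = 7/44 = 0.159091, Q = 2/44 = 0.045455.
d = −0.5·ln(0.636363) − 0.25·ln(0.909090) = −0.5·(-0.451986) − 0.25·(-0.095311) = 0.2498.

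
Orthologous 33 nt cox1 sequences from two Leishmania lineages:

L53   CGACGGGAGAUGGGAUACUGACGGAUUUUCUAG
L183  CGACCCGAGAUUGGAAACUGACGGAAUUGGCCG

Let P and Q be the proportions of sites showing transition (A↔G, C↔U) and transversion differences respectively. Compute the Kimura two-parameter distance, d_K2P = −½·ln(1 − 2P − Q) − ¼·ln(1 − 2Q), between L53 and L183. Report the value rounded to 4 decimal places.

Mismatches occur at site 5 (G→C, transversion), site 6 (G→C, transversion), site 12 (G→U, transversion), site 16 (U→A, transversion), site 26 (U→A, transversion), site 29 (U→G, transversion), site 30 (C→G, transversion), site 31 (U→C, transition), site 32 (A→C, transversion).
Of the 9 differences, 1 transition and 8 transversions over 33 sites: P = 1/33 = 0.030303, Q = 8/33 = 0.242424.
d = −0.5·ln(0.696970) − 0.25·ln(0.515152) = −0.5·(-0.361013) − 0.25·(-0.663293) = 0.3463.

0.3463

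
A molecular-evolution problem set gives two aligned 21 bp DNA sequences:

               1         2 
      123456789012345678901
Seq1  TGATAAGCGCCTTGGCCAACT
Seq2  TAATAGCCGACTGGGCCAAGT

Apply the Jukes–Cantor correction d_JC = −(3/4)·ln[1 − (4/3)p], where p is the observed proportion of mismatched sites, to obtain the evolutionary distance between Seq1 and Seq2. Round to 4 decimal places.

The sequences differ at positions 2 (G/A), 6 (A/G), 7 (G/C), 10 (C/A), 13 (T/G), 20 (C/G).
p = 6/21 = 0.285714.
d = −0.75 · ln(1 − (4/3)·0.285714) = −0.75 · ln(0.619048) = −0.75 · (-0.479572) = 0.3597.

0.3597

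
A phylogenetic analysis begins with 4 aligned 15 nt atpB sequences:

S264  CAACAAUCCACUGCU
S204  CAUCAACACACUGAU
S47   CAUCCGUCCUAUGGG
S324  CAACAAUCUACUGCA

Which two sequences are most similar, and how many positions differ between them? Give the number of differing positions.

Pairwise Hamming distances:
  S264 vs S204: 4
  S264 vs S47: 7
  S264 vs S324: 2
  S204 vs S47: 8
  S204 vs S324: 6
  S47 vs S324: 8
The smallest is 2, between S264 and S324.

2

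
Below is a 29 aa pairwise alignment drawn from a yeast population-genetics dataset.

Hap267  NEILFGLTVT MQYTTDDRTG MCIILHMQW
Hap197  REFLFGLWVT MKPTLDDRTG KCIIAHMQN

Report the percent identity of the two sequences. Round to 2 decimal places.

Mismatches occur at site 1 (N/R), site 3 (I/F), site 8 (T/W), site 12 (Q/K), site 13 (Y/P), site 15 (T/L), site 21 (M/K), site 25 (L/A), site 29 (W/N).
20 of the 29 sites match, so the percent identity is 20/29 × 100 = 68.97%.

68.97%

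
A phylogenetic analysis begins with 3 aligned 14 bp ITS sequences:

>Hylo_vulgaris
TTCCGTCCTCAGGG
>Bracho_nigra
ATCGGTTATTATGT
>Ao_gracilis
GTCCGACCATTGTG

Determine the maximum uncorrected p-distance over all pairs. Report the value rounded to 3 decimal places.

0.714

Pairwise Hamming distances:
  Hylo_vulgaris vs Bracho_nigra: 7
  Hylo_vulgaris vs Ao_gracilis: 6
  Bracho_nigra vs Ao_gracilis: 10
The largest is 10 mismatches, between Bracho_nigra and Ao_gracilis; p = 10/14 = 0.714.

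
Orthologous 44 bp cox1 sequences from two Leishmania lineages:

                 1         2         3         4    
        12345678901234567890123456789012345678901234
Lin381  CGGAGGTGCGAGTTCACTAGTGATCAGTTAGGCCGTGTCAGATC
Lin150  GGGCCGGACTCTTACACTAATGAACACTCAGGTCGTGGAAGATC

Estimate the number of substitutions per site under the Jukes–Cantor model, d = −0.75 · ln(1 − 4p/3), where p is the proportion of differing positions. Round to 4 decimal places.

The sequences differ at positions 1 (C/G), 4 (A/C), 5 (G/C), 7 (T/G), 8 (G/A), 10 (G/T), 11 (A/C), 12 (G/T), 14 (T/A), 20 (G/A), 24 (T/A), 27 (G/C), 29 (T/C), 33 (C/T), 38 (T/G), 39 (C/A).
p = 16/44 = 0.363636.
d = −0.75 · ln(1 − (4/3)·0.363636) = −0.75 · ln(0.515152) = −0.75 · (-0.663293) = 0.4975.

0.4975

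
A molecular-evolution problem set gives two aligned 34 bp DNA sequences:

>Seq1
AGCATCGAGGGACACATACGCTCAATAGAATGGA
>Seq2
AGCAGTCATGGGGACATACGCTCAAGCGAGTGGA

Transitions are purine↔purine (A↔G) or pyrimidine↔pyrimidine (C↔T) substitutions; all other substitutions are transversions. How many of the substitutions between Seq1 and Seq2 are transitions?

3

Mismatches occur at site 5 (T/G, transversion), site 6 (C/T, transition), site 7 (G/C, transversion), site 9 (G/T, transversion), site 12 (A/G, transition), site 13 (C/G, transversion), site 26 (T/G, transversion), site 27 (A/C, transversion), site 30 (A/G, transition).
Of the 9 differences, 3 transitions and 6 transversions, so the answer is 3.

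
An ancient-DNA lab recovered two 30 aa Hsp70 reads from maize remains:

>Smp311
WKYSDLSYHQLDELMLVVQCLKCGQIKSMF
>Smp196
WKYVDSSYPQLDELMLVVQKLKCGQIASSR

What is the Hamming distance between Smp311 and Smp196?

The sequences differ at positions 4 (S/V), 6 (L/S), 9 (H/P), 20 (C/K), 27 (K/A), 29 (M/S), 30 (F/R).
That gives 7 mismatches out of 30 aligned sites, so the Hamming distance is 7.

7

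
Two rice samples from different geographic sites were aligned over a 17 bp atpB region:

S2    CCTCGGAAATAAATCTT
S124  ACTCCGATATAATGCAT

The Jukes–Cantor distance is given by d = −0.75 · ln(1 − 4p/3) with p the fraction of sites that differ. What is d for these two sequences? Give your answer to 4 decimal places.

Differing sites — 1:C/A; 5:G/C; 8:A/T; 13:A/T; 14:T/G; 16:T/A.
p = 6/17 = 0.352941.
d = −0.75 · ln(1 − (4/3)·0.352941) = −0.75 · ln(0.529412) = −0.75 · (-0.635988) = 0.4770.

0.4770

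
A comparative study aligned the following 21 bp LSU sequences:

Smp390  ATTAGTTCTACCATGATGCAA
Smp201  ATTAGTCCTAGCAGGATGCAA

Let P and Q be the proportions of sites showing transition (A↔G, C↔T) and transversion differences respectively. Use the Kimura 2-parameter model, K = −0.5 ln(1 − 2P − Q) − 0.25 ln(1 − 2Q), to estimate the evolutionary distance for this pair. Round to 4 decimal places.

Differing sites — 7:T/C (Ti); 11:C/G (Tv); 14:T/G (Tv).
Of the 3 differences, 1 transition and 2 transversions over 21 sites: P = 1/21 = 0.047619, Q = 2/21 = 0.095238.
d = −0.5·ln(0.809524) − 0.25·ln(0.809524) = −0.5·(-0.211309) − 0.25·(-0.211309) = 0.1585.

0.1585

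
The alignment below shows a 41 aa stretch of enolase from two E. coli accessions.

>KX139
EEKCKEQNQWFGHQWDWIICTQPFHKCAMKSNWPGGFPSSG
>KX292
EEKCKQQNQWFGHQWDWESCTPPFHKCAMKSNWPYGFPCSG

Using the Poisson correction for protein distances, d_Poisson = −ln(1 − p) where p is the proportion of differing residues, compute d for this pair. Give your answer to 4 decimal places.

Mismatches occur at site 6 (E→Q), site 18 (I→E), site 19 (I→S), site 22 (Q→P), site 35 (G→Y), site 39 (S→C).
p = 6/41 = 0.146341.
d = −ln(1 − 0.146341) = −ln(0.853659) = 0.1582.

0.1582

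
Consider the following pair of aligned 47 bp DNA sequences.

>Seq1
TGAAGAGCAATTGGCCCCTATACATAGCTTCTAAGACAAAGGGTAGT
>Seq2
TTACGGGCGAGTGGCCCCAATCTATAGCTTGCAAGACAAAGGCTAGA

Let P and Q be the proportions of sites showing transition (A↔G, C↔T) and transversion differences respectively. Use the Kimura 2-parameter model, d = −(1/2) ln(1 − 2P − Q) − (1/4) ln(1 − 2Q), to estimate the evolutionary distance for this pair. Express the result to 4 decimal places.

Mismatches occur at site 2 (G/T, transversion), site 4 (A/C, transversion), site 6 (A/G, transition), site 9 (A/G, transition), site 11 (T/G, transversion), site 19 (T/A, transversion), site 22 (A/C, transversion), site 23 (C/T, transition), site 31 (C/G, transversion), site 32 (T/C, transition), site 43 (G/C, transversion), site 47 (T/A, transversion).
Of the 12 differences, 4 transitions and 8 transversions over 47 sites: P = 4/47 = 0.085106, Q = 8/47 = 0.170213.
d = −0.5·ln(0.659575) − 0.25·ln(0.659574) = −0.5·(-0.416160) − 0.25·(-0.416161) = 0.3121.

0.3121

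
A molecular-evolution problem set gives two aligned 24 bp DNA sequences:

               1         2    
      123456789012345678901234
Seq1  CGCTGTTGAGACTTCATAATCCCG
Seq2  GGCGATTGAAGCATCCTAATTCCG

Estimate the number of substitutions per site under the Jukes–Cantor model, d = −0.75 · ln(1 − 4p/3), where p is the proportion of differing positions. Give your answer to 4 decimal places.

Differing sites — 1:C/G; 4:T/G; 5:G/A; 10:G/A; 11:A/G; 13:T/A; 16:A/C; 21:C/T.
p = 8/24 = 0.333333.
d = −0.75 · ln(1 − (4/3)·0.333333) = −0.75 · ln(0.555556) = −0.75 · (-0.587786) = 0.4408.

0.4408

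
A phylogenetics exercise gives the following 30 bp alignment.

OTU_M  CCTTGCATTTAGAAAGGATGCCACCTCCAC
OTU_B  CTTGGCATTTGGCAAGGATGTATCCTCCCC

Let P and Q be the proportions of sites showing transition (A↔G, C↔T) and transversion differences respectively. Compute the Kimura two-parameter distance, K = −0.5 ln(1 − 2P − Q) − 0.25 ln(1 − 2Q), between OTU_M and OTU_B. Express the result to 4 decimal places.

Differing sites — 2:C/T (Ti); 4:T/G (Tv); 11:A/G (Ti); 13:A/C (Tv); 21:C/T (Ti); 22:C/A (Tv); 23:A/T (Tv); 29:A/C (Tv).
Of the 8 differences, 3 transitions and 5 transversions over 30 sites: P = 3/30 = 0.100000, Q = 5/30 = 0.166667.
d = −0.5·ln(0.633333) − 0.25·ln(0.666666) = −0.5·(-0.456759) − 0.25·(-0.405466) = 0.3297.

0.3297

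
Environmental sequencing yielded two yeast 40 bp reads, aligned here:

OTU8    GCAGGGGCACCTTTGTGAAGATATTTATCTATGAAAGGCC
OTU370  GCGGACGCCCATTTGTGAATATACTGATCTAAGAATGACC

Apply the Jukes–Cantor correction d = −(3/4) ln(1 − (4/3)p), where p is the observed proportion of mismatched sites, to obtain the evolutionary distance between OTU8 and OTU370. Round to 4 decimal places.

0.3426

Mismatches occur at site 3 (A→G), site 5 (G→A), site 6 (G→C), site 9 (A→C), site 11 (C→A), site 20 (G→T), site 24 (T→C), site 26 (T→G), site 32 (T→A), site 36 (A→T), site 38 (G→A).
p = 11/40 = 0.275000.
d = −0.75 · ln(1 − (4/3)·0.275000) = −0.75 · ln(0.633333) = −0.75 · (-0.456759) = 0.3426.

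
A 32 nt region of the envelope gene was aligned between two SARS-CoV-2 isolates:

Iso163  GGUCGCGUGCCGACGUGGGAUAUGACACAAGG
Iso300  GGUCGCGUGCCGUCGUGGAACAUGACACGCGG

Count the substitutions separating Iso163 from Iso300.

The sequences differ at positions 13 (A/U), 19 (G/A), 21 (U/C), 29 (A/G), 30 (A/C).
That gives 5 mismatches out of 32 aligned sites, so the Hamming distance is 5.

5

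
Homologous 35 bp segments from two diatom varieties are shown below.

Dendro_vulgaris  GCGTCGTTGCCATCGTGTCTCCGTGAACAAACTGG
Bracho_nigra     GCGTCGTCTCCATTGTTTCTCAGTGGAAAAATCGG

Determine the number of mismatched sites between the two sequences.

9

Differing sites — 8:T/C; 9:G/T; 14:C/T; 17:G/T; 22:C/A; 26:A/G; 28:C/A; 32:C/T; 33:T/C.
That gives 9 mismatches out of 35 aligned sites, so the Hamming distance is 9.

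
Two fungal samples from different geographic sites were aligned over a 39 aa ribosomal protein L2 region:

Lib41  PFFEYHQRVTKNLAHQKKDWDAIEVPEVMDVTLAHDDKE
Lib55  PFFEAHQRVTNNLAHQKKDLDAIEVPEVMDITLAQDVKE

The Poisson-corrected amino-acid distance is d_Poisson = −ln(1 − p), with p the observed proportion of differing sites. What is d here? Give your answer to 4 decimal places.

Differing sites — 5:Y/A; 11:K/N; 20:W/L; 31:V/I; 35:H/Q; 37:D/V.
p = 6/39 = 0.153846.
d = −ln(1 − 0.153846) = −ln(0.846154) = 0.1671.

0.1671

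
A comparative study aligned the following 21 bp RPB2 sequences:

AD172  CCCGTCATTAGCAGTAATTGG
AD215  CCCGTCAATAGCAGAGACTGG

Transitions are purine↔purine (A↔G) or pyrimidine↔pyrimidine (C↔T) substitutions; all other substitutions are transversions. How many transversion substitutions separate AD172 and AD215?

The sequences differ at positions 8 (T/A, transversion), 15 (T/A, transversion), 16 (A/G, transition), 18 (T/C, transition).
Of the 4 differences, 2 transitions and 2 transversions, so the answer is 2.

2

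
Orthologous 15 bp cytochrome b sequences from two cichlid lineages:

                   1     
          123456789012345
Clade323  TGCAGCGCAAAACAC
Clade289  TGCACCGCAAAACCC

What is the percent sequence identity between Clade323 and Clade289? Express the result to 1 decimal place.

86.7%

Mismatches occur at site 5 (G→C), site 14 (A→C).
13 of the 15 sites match, so the percent identity is 13/15 × 100 = 86.7%.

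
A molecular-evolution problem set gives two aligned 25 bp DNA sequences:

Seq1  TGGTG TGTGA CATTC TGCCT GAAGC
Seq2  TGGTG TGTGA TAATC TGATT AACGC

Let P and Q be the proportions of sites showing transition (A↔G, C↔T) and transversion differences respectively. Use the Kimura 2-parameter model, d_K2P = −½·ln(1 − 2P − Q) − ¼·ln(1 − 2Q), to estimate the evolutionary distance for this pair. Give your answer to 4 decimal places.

Differing sites — 11:C/T (Ti); 13:T/A (Tv); 18:C/A (Tv); 19:C/T (Ti); 21:G/A (Ti); 23:A/C (Tv).
Of the 6 differences, 3 transitions and 3 transversions over 25 sites: P = 3/25 = 0.120000, Q = 3/25 = 0.120000.
d = −0.5·ln(0.640000) − 0.25·ln(0.760000) = −0.5·(-0.446287) − 0.25·(-0.274437) = 0.2918.

0.2918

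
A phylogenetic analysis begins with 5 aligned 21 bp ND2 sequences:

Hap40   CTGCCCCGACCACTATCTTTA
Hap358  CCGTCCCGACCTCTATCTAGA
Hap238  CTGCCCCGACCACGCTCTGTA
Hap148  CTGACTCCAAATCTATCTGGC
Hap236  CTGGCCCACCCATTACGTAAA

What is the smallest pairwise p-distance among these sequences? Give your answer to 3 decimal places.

Pairwise Hamming distances:
  Hap40 vs Hap358: 5
  Hap40 vs Hap238: 3
  Hap40 vs Hap148: 9
  Hap40 vs Hap236: 8
  Hap358 vs Hap238: 7
  Hap358 vs Hap148: 8
  Hap358 vs Hap236: 9
  Hap238 vs Hap148: 10
  Hap238 vs Hap236: 10
  Hap148 vs Hap236: 13
The smallest is 3 mismatches, between Hap40 and Hap238; p = 3/21 = 0.143.

0.143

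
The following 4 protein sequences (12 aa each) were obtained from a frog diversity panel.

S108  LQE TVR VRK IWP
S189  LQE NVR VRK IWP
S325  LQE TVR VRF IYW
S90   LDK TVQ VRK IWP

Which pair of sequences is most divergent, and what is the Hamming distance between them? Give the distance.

Pairwise Hamming distances:
  S108 vs S189: 1
  S108 vs S325: 3
  S108 vs S90: 3
  S189 vs S325: 4
  S189 vs S90: 4
  S325 vs S90: 6
The largest is 6, between S325 and S90.

6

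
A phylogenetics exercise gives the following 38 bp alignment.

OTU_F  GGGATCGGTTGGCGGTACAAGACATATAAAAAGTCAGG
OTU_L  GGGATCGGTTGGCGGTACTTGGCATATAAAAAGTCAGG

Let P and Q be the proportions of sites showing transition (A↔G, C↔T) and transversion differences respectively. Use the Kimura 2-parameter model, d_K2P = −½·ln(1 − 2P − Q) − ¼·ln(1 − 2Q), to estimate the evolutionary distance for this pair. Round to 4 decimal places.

The sequences differ at positions 19 (A/T, transversion), 20 (A/T, transversion), 22 (A/G, transition).
Of the 3 differences, 1 transition and 2 transversions over 38 sites: P = 1/38 = 0.026316, Q = 2/38 = 0.052632.
d = −0.5·ln(0.894736) − 0.25·ln(0.894736) = −0.5·(-0.111227) − 0.25·(-0.111227) = 0.0834.

0.0834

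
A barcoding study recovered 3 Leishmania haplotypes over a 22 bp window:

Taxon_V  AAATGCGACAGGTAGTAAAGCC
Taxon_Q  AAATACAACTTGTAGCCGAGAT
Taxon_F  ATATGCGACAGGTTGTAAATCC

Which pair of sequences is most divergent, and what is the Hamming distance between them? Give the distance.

Pairwise Hamming distances:
  Taxon_V vs Taxon_Q: 9
  Taxon_V vs Taxon_F: 3
  Taxon_Q vs Taxon_F: 12
The largest is 12, between Taxon_Q and Taxon_F.

12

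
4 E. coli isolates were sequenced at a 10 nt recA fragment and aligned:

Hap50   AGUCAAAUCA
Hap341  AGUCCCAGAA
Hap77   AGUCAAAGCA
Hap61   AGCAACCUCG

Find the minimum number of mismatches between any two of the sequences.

Pairwise Hamming distances:
  Hap50 vs Hap341: 4
  Hap50 vs Hap77: 1
  Hap50 vs Hap61: 5
  Hap341 vs Hap77: 3
  Hap341 vs Hap61: 7
  Hap77 vs Hap61: 6
The smallest is 1, between Hap50 and Hap77.

1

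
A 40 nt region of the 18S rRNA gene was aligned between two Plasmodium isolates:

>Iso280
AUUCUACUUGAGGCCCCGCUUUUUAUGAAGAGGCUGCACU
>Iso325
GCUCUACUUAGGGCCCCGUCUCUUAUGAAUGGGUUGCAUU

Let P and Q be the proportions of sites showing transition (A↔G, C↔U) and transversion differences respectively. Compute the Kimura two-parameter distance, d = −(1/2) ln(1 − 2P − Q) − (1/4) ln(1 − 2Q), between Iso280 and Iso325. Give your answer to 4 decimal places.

Mismatches occur at site 1 (A→G, transition), site 2 (U→C, transition), site 10 (G→A, transition), site 11 (A→G, transition), site 19 (C→U, transition), site 20 (U→C, transition), site 22 (U→C, transition), site 30 (G→U, transversion), site 31 (A→G, transition), site 34 (C→U, transition), site 39 (C→U, transition).
Of the 11 differences, 10 transitions and 1 transversion over 40 sites: P = 10/40 = 0.250000, Q = 1/40 = 0.025000.
d = −0.5·ln(0.475000) − 0.25·ln(0.950000) = −0.5·(-0.744440) − 0.25·(-0.051293) = 0.3850.

0.3850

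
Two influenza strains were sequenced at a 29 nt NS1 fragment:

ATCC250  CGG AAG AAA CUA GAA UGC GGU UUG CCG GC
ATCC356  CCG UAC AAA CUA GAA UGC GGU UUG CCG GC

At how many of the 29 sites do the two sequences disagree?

Differing sites — 2:G/C; 4:A/U; 6:G/C.
That gives 3 mismatches out of 29 aligned sites, so the Hamming distance is 3.

3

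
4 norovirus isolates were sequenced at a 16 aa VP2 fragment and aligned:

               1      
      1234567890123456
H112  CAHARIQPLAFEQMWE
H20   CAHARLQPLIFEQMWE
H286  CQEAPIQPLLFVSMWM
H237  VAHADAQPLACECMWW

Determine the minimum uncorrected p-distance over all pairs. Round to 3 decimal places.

0.125

Pairwise Hamming distances:
  H112 vs H20: 2
  H112 vs H286: 7
  H112 vs H237: 6
  H20 vs H286: 8
  H20 vs H237: 7
  H286 vs H237: 10
The smallest is 2 mismatches, between H112 and H20; p = 2/16 = 0.125.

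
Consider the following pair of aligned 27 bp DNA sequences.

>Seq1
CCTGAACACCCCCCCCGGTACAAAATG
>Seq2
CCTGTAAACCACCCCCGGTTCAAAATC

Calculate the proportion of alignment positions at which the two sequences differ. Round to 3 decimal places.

Differing sites — 5:A/T; 7:C/A; 11:C/A; 20:A/T; 27:G/C.
There are 5 differences over 27 sites, so p = 5/27 = 0.185.

0.185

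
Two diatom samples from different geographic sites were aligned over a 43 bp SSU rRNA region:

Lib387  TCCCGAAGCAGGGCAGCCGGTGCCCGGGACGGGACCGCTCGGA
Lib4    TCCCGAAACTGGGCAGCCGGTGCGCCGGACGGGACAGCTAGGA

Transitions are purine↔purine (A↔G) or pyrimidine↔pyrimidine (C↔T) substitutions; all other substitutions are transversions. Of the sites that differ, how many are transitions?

1

Mismatches occur at site 8 (G→A, transition), site 10 (A→T, transversion), site 24 (C→G, transversion), site 26 (G→C, transversion), site 36 (C→A, transversion), site 40 (C→A, transversion).
Of the 6 differences, 1 transition and 5 transversions, so the answer is 1.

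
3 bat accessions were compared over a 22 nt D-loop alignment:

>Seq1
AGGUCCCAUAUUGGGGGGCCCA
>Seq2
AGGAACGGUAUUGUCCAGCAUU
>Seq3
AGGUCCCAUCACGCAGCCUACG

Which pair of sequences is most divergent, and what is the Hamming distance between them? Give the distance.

15

Pairwise Hamming distances:
  Seq1 vs Seq2: 11
  Seq1 vs Seq3: 10
  Seq2 vs Seq3: 15
The largest is 15, between Seq2 and Seq3.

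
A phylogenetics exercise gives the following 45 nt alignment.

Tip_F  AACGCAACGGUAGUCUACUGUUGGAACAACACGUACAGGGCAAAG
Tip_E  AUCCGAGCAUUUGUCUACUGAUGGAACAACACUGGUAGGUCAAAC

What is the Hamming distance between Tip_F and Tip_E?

The sequences differ at positions 2 (A/U), 4 (G/C), 5 (C/G), 7 (A/G), 9 (G/A), 10 (G/U), 12 (A/U), 21 (U/A), 33 (G/U), 34 (U/G), 35 (A/G), 36 (C/U), 40 (G/U), 45 (G/C).
That gives 14 mismatches out of 45 aligned sites, so the Hamming distance is 14.

14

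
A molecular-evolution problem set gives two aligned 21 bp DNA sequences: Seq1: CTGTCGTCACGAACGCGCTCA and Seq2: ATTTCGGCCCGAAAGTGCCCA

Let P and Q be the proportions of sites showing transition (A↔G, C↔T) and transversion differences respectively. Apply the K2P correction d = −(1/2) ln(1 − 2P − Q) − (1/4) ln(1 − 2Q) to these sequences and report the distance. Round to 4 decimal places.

0.4415

Mismatches occur at site 1 (C→A, transversion), site 3 (G→T, transversion), site 7 (T→G, transversion), site 9 (A→C, transversion), site 14 (C→A, transversion), site 16 (C→T, transition), site 19 (T→C, transition).
Of the 7 differences, 2 transitions and 5 transversions over 21 sites: P = 2/21 = 0.095238, Q = 5/21 = 0.238095.
d = −0.5·ln(0.571429) − 0.25·ln(0.523810) = −0.5·(-0.559615) − 0.25·(-0.646626) = 0.4415.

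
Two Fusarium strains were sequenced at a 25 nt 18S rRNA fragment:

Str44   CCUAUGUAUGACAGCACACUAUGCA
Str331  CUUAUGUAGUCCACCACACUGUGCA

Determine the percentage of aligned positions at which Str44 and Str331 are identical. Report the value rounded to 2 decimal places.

The sequences differ at positions 2 (C/U), 9 (U/G), 10 (G/U), 11 (A/C), 14 (G/C), 21 (A/G).
19 of the 25 sites match, so the percent identity is 19/25 × 100 = 76.00%.

76.00%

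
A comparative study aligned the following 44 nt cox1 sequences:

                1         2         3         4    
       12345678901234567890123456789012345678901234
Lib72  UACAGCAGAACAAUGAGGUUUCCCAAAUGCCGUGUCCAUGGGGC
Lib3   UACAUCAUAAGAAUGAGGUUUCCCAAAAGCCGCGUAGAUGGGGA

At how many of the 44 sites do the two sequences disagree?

8

Differing sites — 5:G/U; 8:G/U; 11:C/G; 28:U/A; 33:U/C; 36:C/A; 37:C/G; 44:C/A.
That gives 8 mismatches out of 44 aligned sites, so the Hamming distance is 8.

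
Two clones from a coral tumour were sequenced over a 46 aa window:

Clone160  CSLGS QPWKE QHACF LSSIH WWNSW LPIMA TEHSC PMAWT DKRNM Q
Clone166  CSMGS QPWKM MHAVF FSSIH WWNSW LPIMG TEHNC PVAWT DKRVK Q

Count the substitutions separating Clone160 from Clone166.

Differing sites — 3:L/M; 10:E/M; 11:Q/M; 14:C/V; 16:L/F; 30:A/G; 34:S/N; 37:M/V; 44:N/V; 45:M/K.
That gives 10 mismatches out of 46 aligned sites, so the Hamming distance is 10.

10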